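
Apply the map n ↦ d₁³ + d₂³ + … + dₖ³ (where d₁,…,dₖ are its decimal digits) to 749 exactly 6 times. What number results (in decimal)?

371

749 → 7³ + 4³ + 9³ = 343 + 64 + 729 = 1136
1136 → 1³ + 1³ + 3³ + 6³ = 1 + 1 + 27 + 216 = 245
245 → 2³ + 4³ + 5³ = 8 + 64 + 125 = 197
197 → 1³ + 9³ + 7³ = 1 + 729 + 343 = 1073
1073 → 1³ + 0³ + 7³ + 3³ = 1 + 0 + 343 + 27 = 371
371 → 3³ + 7³ + 1³ = 27 + 343 + 1 = 371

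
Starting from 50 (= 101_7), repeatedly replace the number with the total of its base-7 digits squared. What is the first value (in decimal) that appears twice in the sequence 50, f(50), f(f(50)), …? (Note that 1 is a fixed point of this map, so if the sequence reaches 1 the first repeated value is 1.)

2

50 = (1,0,1)_7 → 2
2 = (2)_7 → 4
4 = (4)_7 → 16
16 = (2,2)_7 → 8
8 = (1,1)_7 → 2  — 2 already appeared earlier.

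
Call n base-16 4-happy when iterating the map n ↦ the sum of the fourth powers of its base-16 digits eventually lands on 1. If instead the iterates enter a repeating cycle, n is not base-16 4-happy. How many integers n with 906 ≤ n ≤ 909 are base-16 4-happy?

906: 906 → 14177 → 3779 → 59233 → 42114 → 14368 → 4193 → 1298 → 642 → 4128 → 17 → 2 → 16 → 1  (reaches 1)
907: 907 → 18818 → 10929 → 24658 → 1937 → 8963 → 178 → 14657 → 6899 → 60707 → 67074 → 1313 → 642 → 4128 → 17 → 2 → 16 → 1  (reaches 1)
908: 908 → 24913 → 1923 → 6578 → 21219 → 39138 → 49089 → 86003 → 101588 → 53650 → 35139 → 10994 → 60657 → 109778 → 59314 → 55474 → 47314 → 47314  (repeats 47314)
909: 909 → 32738 → 91458 → 2194 → 10673 → 21219 → 39138 → 49089 → 86003 → 101588 → 53650 → 35139 → 10994 → 60657 → 109778 → 59314 → 55474 → 47314 → 47314  (repeats 47314)
base-16 4-happy: 906, 907

2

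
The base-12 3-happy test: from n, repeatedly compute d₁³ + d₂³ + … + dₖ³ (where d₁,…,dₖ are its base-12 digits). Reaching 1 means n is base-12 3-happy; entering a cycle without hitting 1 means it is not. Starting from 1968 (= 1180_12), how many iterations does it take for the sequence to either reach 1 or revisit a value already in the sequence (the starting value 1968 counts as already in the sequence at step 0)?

1968 = (1,1,8,0)_12 → 514
514 = (3,6,10)_12 → 1243
1243 = (8,7,7)_12 → 1198
1198 = (8,3,10)_12 → 1539
1539 = (10,8,3)_12 → 1539  — 1539 repeats.
That took 5 steps.

5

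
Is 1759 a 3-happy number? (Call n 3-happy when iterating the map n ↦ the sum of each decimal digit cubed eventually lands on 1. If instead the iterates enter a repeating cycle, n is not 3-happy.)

3-happy

1759 → 1³ + 7³ + 5³ + 9³ = 1198
1198 → 1³ + 1³ + 9³ + 8³ = 1243
1243 → 1³ + 2³ + 4³ + 3³ = 100
100 → 1³ + 0³ + 0³ = 1  — reached 1.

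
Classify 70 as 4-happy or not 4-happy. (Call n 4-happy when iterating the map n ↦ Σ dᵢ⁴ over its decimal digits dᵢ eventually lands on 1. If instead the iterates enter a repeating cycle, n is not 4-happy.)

not 4-happy

70 → 7⁴ + 0⁴ = 2401 + 0 = 2401
2401 → 2⁴ + 4⁴ + 0⁴ + 1⁴ = 16 + 256 + 0 + 1 = 273
273 → 2⁴ + 7⁴ + 3⁴ = 16 + 2401 + 81 = 2498
2498 → 2⁴ + 4⁴ + 9⁴ + 8⁴ = 16 + 256 + 6561 + 4096 = 10929
10929 → 1⁴ + 0⁴ + 9⁴ + 2⁴ + 9⁴ = 1 + 0 + 6561 + 16 + 6561 = 13139
13139 → 1⁴ + 3⁴ + 1⁴ + 3⁴ + 9⁴ = 1 + 81 + 1 + 81 + 6561 = 6725
6725 → 6⁴ + 7⁴ + 2⁴ + 5⁴ = 1296 + 2401 + 16 + 625 = 4338
4338 → 4⁴ + 3⁴ + 3⁴ + 8⁴ = 256 + 81 + 81 + 4096 = 4514
4514 → 4⁴ + 5⁴ + 1⁴ + 4⁴ = 256 + 625 + 1 + 256 = 1138
1138 → 1⁴ + 1⁴ + 3⁴ + 8⁴ = 1 + 1 + 81 + 4096 = 4179
4179 → 4⁴ + 1⁴ + 7⁴ + 9⁴ = 256 + 1 + 2401 + 6561 = 9219
9219 → 9⁴ + 2⁴ + 1⁴ + 9⁴ = 6561 + 16 + 1 + 6561 = 13139  — 13139 already seen; the sequence cycles without reaching 1.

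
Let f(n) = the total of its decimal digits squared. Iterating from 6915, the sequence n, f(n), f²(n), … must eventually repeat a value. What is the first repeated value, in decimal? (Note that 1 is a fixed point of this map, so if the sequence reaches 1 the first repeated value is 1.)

16

6915 → 6² + 9² + 1² + 5² = 143
143 → 1² + 4² + 3² = 26
26 → 2² + 6² = 40
40 → 4² + 0² = 16
16 → 1² + 6² = 37
37 → 3² + 7² = 58
58 → 5² + 8² = 89
89 → 8² + 9² = 145
145 → 1² + 4² + 5² = 42
42 → 4² + 2² = 20
20 → 2² + 0² = 4
4 → 4² = 16  — 16 already appeared earlier.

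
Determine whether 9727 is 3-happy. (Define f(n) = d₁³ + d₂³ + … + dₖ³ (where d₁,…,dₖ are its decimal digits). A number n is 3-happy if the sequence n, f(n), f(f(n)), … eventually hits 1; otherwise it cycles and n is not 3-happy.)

9727 → 9³ + 7³ + 2³ + 7³ = 729 + 343 + 8 + 343 = 1423
1423 → 1³ + 4³ + 2³ + 3³ = 1 + 64 + 8 + 27 = 100
100 → 1³ + 0³ + 0³ = 1 + 0 + 0 = 1  — reached 1.

3-happy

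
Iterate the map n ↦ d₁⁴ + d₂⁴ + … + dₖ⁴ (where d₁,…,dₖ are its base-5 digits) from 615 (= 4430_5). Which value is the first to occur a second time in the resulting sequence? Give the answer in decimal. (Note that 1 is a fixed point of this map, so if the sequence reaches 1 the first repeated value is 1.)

593

615 = (4,4,3,0)_5 → 4⁴ + 4⁴ + 3⁴ + 0⁴ = 256 + 256 + 81 + 0 = 593
593 = (4,3,3,3)_5 → 4⁴ + 3⁴ + 3⁴ + 3⁴ = 256 + 81 + 81 + 81 = 499
499 = (3,4,4,4)_5 → 3⁴ + 4⁴ + 4⁴ + 4⁴ = 81 + 256 + 256 + 256 = 849
849 = (1,1,3,4,4)_5 → 1⁴ + 1⁴ + 3⁴ + 4⁴ + 4⁴ = 1 + 1 + 81 + 256 + 256 = 595
595 = (4,3,4,0)_5 → 4⁴ + 3⁴ + 4⁴ + 0⁴ = 256 + 81 + 256 + 0 = 593  — 593 already appeared earlier.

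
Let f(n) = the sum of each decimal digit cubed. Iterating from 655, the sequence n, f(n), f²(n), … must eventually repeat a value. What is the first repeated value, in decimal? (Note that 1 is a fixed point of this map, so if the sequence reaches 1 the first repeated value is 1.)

370

655 → 466
466 → 496
496 → 1009
1009 → 730
730 → 370
370 → 370  — 370 already appeared earlier.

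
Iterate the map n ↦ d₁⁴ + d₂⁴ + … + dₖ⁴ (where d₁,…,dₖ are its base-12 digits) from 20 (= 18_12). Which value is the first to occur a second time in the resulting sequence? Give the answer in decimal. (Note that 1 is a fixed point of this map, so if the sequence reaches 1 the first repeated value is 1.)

20 = (1,8)_12 → 4097
4097 = (2,4,5,5)_12 → 1522
1522 = (10,6,10)_12 → 21296
21296 = (1,0,3,10,8)_12 → 14178
14178 = (8,2,5,6)_12 → 6033
6033 = (3,5,10,9)_12 → 17267
17267 = (9,11,10,11)_12 → 45843
45843 = (2,2,6,4,3)_12 → 1665
1665 = (11,6,9)_12 → 22498
22498 = (1,1,0,2,10)_12 → 10018
10018 = (5,9,6,10)_12 → 18482
18482 = (10,8,4,2)_12 → 14368
14368 = (8,3,9,4)_12 → 10994
10994 = (6,4,4,2)_12 → 1824
1824 = (1,0,8,0)_12 → 4097  — 4097 already appeared earlier.

4097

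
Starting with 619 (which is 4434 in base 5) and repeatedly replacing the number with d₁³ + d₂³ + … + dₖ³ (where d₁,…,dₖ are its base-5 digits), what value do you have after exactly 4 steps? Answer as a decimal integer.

3

619 = (4,4,3,4)_5 → 4³ + 4³ + 3³ + 4³ = 219
219 = (1,3,3,4)_5 → 1³ + 3³ + 3³ + 4³ = 119
119 = (4,3,4)_5 → 4³ + 3³ + 4³ = 155
155 = (1,1,1,0)_5 → 1³ + 1³ + 1³ + 0³ = 3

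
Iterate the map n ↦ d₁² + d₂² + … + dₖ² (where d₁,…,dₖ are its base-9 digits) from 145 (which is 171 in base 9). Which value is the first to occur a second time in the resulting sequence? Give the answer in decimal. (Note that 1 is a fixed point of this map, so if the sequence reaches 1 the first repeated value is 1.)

65

145 = (1,7,1)_9 → 1² + 7² + 1² = 1 + 49 + 1 = 51
51 = (5,6)_9 → 5² + 6² = 25 + 36 = 61
61 = (6,7)_9 → 6² + 7² = 36 + 49 = 85
85 = (1,0,4)_9 → 1² + 0² + 4² = 1 + 0 + 16 = 17
17 = (1,8)_9 → 1² + 8² = 1 + 64 = 65
65 = (7,2)_9 → 7² + 2² = 49 + 4 = 53
53 = (5,8)_9 → 5² + 8² = 25 + 64 = 89
89 = (1,0,8)_9 → 1² + 0² + 8² = 1 + 0 + 64 = 65  — 65 already appeared earlier.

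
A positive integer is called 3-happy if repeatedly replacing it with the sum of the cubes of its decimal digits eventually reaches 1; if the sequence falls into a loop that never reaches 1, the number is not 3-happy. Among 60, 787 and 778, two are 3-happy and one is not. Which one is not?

60: 60 → 216 → 225 → 141 → 66 → 432 → 99 → 1458 → 702 → 351 → 153 → 153  — repeats 153 (not 3-happy)
787: 787 → 1198 → 1243 → 100 → 1  — reaches 1 (3-happy)
778: 778 → 1198 → 1243 → 100 → 1  — reaches 1 (3-happy)

60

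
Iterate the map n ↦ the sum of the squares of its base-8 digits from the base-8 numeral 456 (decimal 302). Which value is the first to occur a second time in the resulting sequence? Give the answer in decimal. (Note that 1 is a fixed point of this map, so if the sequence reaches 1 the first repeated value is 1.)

302 = (4,5,6)_8 → 4² + 5² + 6² = 77
77 = (1,1,5)_8 → 1² + 1² + 5² = 27
27 = (3,3)_8 → 3² + 3² = 18
18 = (2,2)_8 → 2² + 2² = 8
8 = (1,0)_8 → 1² + 0² = 1  — reached the fixed point 1.
1 → 1, so 1 is the first repeated value.

1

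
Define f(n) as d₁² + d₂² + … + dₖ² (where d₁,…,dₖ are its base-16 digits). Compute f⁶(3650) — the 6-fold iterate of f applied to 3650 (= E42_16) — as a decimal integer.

3650 = (14,4,2)_16 → 14² + 4² + 2² = 196 + 16 + 4 = 216
216 = (13,8)_16 → 13² + 8² = 169 + 64 = 233
233 = (14,9)_16 → 14² + 9² = 196 + 81 = 277
277 = (1,1,5)_16 → 1² + 1² + 5² = 1 + 1 + 25 = 27
27 = (1,11)_16 → 1² + 11² = 1 + 121 = 122
122 = (7,10)_16 → 7² + 10² = 49 + 100 = 149

149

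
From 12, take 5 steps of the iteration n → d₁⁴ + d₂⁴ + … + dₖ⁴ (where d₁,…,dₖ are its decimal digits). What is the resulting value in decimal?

12 → 1⁴ + 2⁴ = 1 + 16 = 17
17 → 1⁴ + 7⁴ = 1 + 2401 = 2402
2402 → 2⁴ + 4⁴ + 0⁴ + 2⁴ = 16 + 256 + 0 + 16 = 288
288 → 2⁴ + 8⁴ + 8⁴ = 16 + 4096 + 4096 = 8208
8208 → 8⁴ + 2⁴ + 0⁴ + 8⁴ = 4096 + 16 + 0 + 4096 = 8208

8208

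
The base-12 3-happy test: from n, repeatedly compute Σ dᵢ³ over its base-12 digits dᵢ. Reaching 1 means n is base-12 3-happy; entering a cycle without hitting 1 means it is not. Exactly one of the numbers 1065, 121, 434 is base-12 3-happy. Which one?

434

1065: 1065 → 1136 → 1855 → 1344 → 793 → 342 → 288 → 8 → 512 → 755 → 1464 → 1008 → 343 → 415 → 1351 → 1136  — repeats 1136 (not base-12 3-happy)
121: 121 → 1001 → 1672 → 1738 → 1001  — repeats 1001 (not base-12 3-happy)
434: 434 → 35 → 1339 → 1099 → 1029 → 1073 → 593 → 190 → 1028 → 856 → 1520 → 1728 → 1  — reaches 1 (base-12 3-happy)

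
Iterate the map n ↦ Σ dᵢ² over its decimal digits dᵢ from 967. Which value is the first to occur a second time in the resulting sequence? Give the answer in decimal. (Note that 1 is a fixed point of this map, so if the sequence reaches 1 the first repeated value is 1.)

58

967 → 9² + 6² + 7² = 81 + 36 + 49 = 166
166 → 1² + 6² + 6² = 1 + 36 + 36 = 73
73 → 7² + 3² = 49 + 9 = 58
58 → 5² + 8² = 25 + 64 = 89
89 → 8² + 9² = 64 + 81 = 145
145 → 1² + 4² + 5² = 1 + 16 + 25 = 42
42 → 4² + 2² = 16 + 4 = 20
20 → 2² + 0² = 4 + 0 = 4
4 → 4² = 16
16 → 1² + 6² = 1 + 36 = 37
37 → 3² + 7² = 9 + 49 = 58  — 58 already appeared earlier.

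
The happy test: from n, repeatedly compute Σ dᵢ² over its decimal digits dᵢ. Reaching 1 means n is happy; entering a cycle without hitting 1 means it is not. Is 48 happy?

not happy

48 → 4² + 8² = 16 + 64 = 80
80 → 8² + 0² = 64 + 0 = 64
64 → 6² + 4² = 36 + 16 = 52
52 → 5² + 2² = 25 + 4 = 29
29 → 2² + 9² = 4 + 81 = 85
85 → 8² + 5² = 64 + 25 = 89
89 → 8² + 9² = 64 + 81 = 145
145 → 1² + 4² + 5² = 1 + 16 + 25 = 42
42 → 4² + 2² = 16 + 4 = 20
20 → 2² + 0² = 4 + 0 = 4
4 → 4² = 16
16 → 1² + 6² = 1 + 36 = 37
37 → 3² + 7² = 9 + 49 = 58
58 → 5² + 8² = 25 + 64 = 89  — 89 already seen; the sequence cycles without reaching 1.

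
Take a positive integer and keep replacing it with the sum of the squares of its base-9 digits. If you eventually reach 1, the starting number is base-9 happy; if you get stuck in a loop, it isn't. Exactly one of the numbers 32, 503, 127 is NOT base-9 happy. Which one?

32

32: 32 → 34 → 58 → 52 → 74 → 68 → 74  — repeats 74 (not base-9 happy)
503: 503 → 101 → 9 → 1  — reaches 1 (base-9 happy)
127: 127 → 27 → 9 → 1  — reaches 1 (base-9 happy)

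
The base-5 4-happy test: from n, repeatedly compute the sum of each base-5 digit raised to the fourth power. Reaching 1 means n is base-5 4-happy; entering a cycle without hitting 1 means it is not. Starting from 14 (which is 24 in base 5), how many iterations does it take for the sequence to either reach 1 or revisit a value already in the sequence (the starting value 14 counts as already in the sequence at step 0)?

8

14 = (2,4)_5 → 272
272 = (2,0,4,2)_5 → 288
288 = (2,1,2,3)_5 → 114
114 = (4,2,4)_5 → 528
528 = (4,1,0,3)_5 → 338
338 = (2,3,2,3)_5 → 194
194 = (1,2,3,4)_5 → 354
354 = (2,4,0,4)_5 → 528  — 528 repeats.
That took 8 steps.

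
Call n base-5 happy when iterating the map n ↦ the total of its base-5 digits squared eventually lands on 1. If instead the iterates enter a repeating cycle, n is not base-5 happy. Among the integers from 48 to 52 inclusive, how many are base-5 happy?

48: 48 → 26 → 2 → 4 → 16 → 10 → 4  (repeats 4)
49: 49 → 33 → 11 → 5 → 1  (reaches 1)
50: 50 → 4 → 16 → 10 → 4  (repeats 4)
51: 51 → 5 → 1  (reaches 1)
52: 52 → 8 → 10 → 4 → 16 → 10  (repeats 10)
base-5 happy: 49, 51

2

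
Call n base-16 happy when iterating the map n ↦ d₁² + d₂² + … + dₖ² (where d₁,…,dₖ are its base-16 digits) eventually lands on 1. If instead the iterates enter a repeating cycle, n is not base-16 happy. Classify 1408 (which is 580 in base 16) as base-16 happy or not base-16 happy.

base-16 happy

1408 = (5,8,0)_16 → 5² + 8² + 0² = 25 + 64 + 0 = 89
89 = (5,9)_16 → 5² + 9² = 25 + 81 = 106
106 = (6,10)_16 → 6² + 10² = 36 + 100 = 136
136 = (8,8)_16 → 8² + 8² = 64 + 64 = 128
128 = (8,0)_16 → 8² + 0² = 64 + 0 = 64
64 = (4,0)_16 → 4² + 0² = 16 + 0 = 16
16 = (1,0)_16 → 1² + 0² = 1 + 0 = 1  — reached 1.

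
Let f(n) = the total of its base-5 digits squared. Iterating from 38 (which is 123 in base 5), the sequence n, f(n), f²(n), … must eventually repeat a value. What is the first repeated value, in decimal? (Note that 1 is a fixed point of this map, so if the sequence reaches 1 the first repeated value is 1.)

16

38 = (1,2,3)_5 → 14
14 = (2,4)_5 → 20
20 = (4,0)_5 → 16
16 = (3,1)_5 → 10
10 = (2,0)_5 → 4
4 = (4)_5 → 16  — 16 already appeared earlier.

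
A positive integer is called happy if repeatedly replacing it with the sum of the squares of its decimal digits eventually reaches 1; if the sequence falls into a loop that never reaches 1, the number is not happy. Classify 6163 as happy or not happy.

6163 → 6² + 1² + 6² + 3² = 36 + 1 + 36 + 9 = 82
82 → 8² + 2² = 64 + 4 = 68
68 → 6² + 8² = 36 + 64 = 100
100 → 1² + 0² + 0² = 1 + 0 + 0 = 1  — reached 1.

happy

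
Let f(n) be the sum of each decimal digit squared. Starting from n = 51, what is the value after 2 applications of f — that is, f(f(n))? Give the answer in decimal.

40

51 → 5² + 1² = 26
26 → 2² + 6² = 40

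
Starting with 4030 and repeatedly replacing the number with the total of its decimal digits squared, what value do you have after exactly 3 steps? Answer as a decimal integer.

4030 → 4² + 0² + 3² + 0² = 16 + 0 + 9 + 0 = 25
25 → 2² + 5² = 4 + 25 = 29
29 → 2² + 9² = 4 + 81 = 85

85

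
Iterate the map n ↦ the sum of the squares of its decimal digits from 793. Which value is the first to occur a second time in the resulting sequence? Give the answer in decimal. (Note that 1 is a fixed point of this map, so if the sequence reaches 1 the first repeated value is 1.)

793 → 7² + 9² + 3² = 49 + 81 + 9 = 139
139 → 1² + 3² + 9² = 1 + 9 + 81 = 91
91 → 9² + 1² = 81 + 1 = 82
82 → 8² + 2² = 64 + 4 = 68
68 → 6² + 8² = 36 + 64 = 100
100 → 1² + 0² + 0² = 1 + 0 + 0 = 1  — reached the fixed point 1.
1 → 1, so 1 is the first repeated value.

1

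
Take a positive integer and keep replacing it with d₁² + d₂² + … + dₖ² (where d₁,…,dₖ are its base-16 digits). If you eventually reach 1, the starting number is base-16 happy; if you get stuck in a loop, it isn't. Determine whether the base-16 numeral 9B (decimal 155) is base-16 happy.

not base-16 happy

155 = (9,11)_16 → 9² + 11² = 81 + 121 = 202
202 = (12,10)_16 → 12² + 10² = 144 + 100 = 244
244 = (15,4)_16 → 15² + 4² = 225 + 16 = 241
241 = (15,1)_16 → 15² + 1² = 225 + 1 = 226
226 = (14,2)_16 → 14² + 2² = 196 + 4 = 200
200 = (12,8)_16 → 12² + 8² = 144 + 64 = 208
208 = (13,0)_16 → 13² + 0² = 169 + 0 = 169
169 = (10,9)_16 → 10² + 9² = 100 + 81 = 181
181 = (11,5)_16 → 11² + 5² = 121 + 25 = 146
146 = (9,2)_16 → 9² + 2² = 81 + 4 = 85
85 = (5,5)_16 → 5² + 5² = 25 + 25 = 50
50 = (3,2)_16 → 3² + 2² = 9 + 4 = 13
13 = (13)_16 → 13² = 169  — 169 already seen; the sequence cycles without reaching 1.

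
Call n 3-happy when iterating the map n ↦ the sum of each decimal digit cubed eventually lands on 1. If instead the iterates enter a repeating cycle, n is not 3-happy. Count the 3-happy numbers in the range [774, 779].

774: 774 → 750 → 468 → 792 → 1080 → 513 → 153 → 153  — not 3-happy
775: 775 → 811 → 514 → 190 → 730 → 370 → 370  — not 3-happy
776: 776 → 902 → 737 → 713 → 371 → 371  — not 3-happy
777: 777 → 1029 → 738 → 882 → 1032 → 36 → 243 → 99 → 1458 → 702 → 351 → 153 → 153  — not 3-happy
778: 778 → 1198 → 1243 → 100 → 1  — 3-happy
779: 779 → 1415 → 191 → 731 → 371 → 371  — not 3-happy
3-happy: 778

1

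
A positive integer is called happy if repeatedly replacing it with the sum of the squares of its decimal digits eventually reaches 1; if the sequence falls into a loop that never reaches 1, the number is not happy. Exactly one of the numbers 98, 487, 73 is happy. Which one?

487

98: 98 → 145 → 42 → 20 → 4 → 16 → 37 → 58 → 89 → 145  — repeats 145 (not happy)
487: 487 → 129 → 86 → 100 → 1  — reaches 1 (happy)
73: 73 → 58 → 89 → 145 → 42 → 20 → 4 → 16 → 37 → 58  — repeats 58 (not happy)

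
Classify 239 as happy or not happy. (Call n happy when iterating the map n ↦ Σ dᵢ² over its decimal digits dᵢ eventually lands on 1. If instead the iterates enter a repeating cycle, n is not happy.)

239 → 2² + 3² + 9² = 94
94 → 9² + 4² = 97
97 → 9² + 7² = 130
130 → 1² + 3² + 0² = 10
10 → 1² + 0² = 1  — reached 1.

happy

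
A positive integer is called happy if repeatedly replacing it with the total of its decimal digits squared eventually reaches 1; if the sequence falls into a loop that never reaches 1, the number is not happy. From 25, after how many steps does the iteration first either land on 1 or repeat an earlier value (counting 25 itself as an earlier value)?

11

25 → 2² + 5² = 4 + 25 = 29
29 → 2² + 9² = 4 + 81 = 85
85 → 8² + 5² = 64 + 25 = 89
89 → 8² + 9² = 64 + 81 = 145
145 → 1² + 4² + 5² = 1 + 16 + 25 = 42
42 → 4² + 2² = 16 + 4 = 20
20 → 2² + 0² = 4 + 0 = 4
4 → 4² = 16
16 → 1² + 6² = 1 + 36 = 37
37 → 3² + 7² = 9 + 49 = 58
58 → 5² + 8² = 25 + 64 = 89  — 89 repeats.
That took 11 steps.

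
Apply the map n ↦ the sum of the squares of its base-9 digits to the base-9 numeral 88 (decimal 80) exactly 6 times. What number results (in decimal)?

80 = (8,8)_9 → 8² + 8² = 64 + 64 = 128
128 = (1,5,2)_9 → 1² + 5² + 2² = 1 + 25 + 4 = 30
30 = (3,3)_9 → 3² + 3² = 9 + 9 = 18
18 = (2,0)_9 → 2² + 0² = 4 + 0 = 4
4 = (4)_9 → 4² = 16
16 = (1,7)_9 → 1² + 7² = 1 + 49 = 50

50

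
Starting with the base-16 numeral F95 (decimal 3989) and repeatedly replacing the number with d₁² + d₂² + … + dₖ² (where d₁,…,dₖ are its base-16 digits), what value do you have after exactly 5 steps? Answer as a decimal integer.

3989 = (15,9,5)_16 → 15² + 9² + 5² = 331
331 = (1,4,11)_16 → 1² + 4² + 11² = 138
138 = (8,10)_16 → 8² + 10² = 164
164 = (10,4)_16 → 10² + 4² = 116
116 = (7,4)_16 → 7² + 4² = 65

65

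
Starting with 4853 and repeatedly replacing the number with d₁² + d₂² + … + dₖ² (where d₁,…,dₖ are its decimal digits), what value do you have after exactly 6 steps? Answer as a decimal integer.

4853 → 4² + 8² + 5² + 3² = 16 + 64 + 25 + 9 = 114
114 → 1² + 1² + 4² = 1 + 1 + 16 = 18
18 → 1² + 8² = 1 + 64 = 65
65 → 6² + 5² = 36 + 25 = 61
61 → 6² + 1² = 36 + 1 = 37
37 → 3² + 7² = 9 + 49 = 58

58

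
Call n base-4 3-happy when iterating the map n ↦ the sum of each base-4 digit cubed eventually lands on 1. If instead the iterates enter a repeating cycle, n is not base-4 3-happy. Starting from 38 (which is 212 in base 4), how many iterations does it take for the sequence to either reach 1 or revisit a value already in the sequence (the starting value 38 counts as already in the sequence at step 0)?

4

38 = (2,1,2)_4 → 2³ + 1³ + 2³ = 17
17 = (1,0,1)_4 → 1³ + 0³ + 1³ = 2
2 = (2)_4 → 2³ = 8
8 = (2,0)_4 → 2³ + 0³ = 8  — 8 repeats.
That took 4 steps.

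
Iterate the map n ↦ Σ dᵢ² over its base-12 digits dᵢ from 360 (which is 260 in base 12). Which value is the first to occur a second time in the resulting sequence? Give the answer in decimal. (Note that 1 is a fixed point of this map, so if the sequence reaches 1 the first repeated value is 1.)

25

360 = (2,6,0)_12 → 2² + 6² + 0² = 4 + 36 + 0 = 40
40 = (3,4)_12 → 3² + 4² = 9 + 16 = 25
25 = (2,1)_12 → 2² + 1² = 4 + 1 = 5
5 = (5)_12 → 5² = 25  — 25 already appeared earlier.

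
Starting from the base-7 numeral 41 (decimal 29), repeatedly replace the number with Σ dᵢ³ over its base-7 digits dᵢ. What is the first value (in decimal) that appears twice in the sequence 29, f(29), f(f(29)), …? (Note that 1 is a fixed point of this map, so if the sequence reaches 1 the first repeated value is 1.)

65

29 = (4,1)_7 → 65
65 = (1,2,2)_7 → 17
17 = (2,3)_7 → 35
35 = (5,0)_7 → 125
125 = (2,3,6)_7 → 251
251 = (5,0,6)_7 → 341
341 = (6,6,5)_7 → 557
557 = (1,4,2,4)_7 → 137
137 = (2,5,4)_7 → 197
197 = (4,0,1)_7 → 65  — 65 already appeared earlier.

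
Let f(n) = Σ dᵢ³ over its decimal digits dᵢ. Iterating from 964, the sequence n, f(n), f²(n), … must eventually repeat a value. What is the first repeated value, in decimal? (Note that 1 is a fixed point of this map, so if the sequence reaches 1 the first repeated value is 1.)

964 → 9³ + 6³ + 4³ = 1009
1009 → 1³ + 0³ + 0³ + 9³ = 730
730 → 7³ + 3³ + 0³ = 370
370 → 3³ + 7³ + 0³ = 370  — 370 already appeared earlier.

370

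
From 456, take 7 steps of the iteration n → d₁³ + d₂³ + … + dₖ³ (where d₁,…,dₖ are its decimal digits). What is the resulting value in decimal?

153

456 → 4³ + 5³ + 6³ = 405
405 → 4³ + 0³ + 5³ = 189
189 → 1³ + 8³ + 9³ = 1242
1242 → 1³ + 2³ + 4³ + 2³ = 81
81 → 8³ + 1³ = 513
513 → 5³ + 1³ + 3³ = 153
153 → 1³ + 5³ + 3³ = 153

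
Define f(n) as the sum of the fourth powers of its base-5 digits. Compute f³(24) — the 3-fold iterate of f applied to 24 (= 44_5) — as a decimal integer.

24 = (4,4)_5 → 4⁴ + 4⁴ = 256 + 256 = 512
512 = (4,0,2,2)_5 → 4⁴ + 0⁴ + 2⁴ + 2⁴ = 256 + 0 + 16 + 16 = 288
288 = (2,1,2,3)_5 → 2⁴ + 1⁴ + 2⁴ + 3⁴ = 16 + 1 + 16 + 81 = 114

114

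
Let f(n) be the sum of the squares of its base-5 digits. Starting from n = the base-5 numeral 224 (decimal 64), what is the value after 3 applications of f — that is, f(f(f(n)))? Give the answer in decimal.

6

64 = (2,2,4)_5 → 2² + 2² + 4² = 24
24 = (4,4)_5 → 4² + 4² = 32
32 = (1,1,2)_5 → 1² + 1² + 2² = 6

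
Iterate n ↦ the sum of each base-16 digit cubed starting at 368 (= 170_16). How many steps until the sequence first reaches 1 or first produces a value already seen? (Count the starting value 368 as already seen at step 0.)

7

368 = (1,7,0)_16 → 1³ + 7³ + 0³ = 344
344 = (1,5,8)_16 → 1³ + 5³ + 8³ = 638
638 = (2,7,14)_16 → 2³ + 7³ + 14³ = 3095
3095 = (12,1,7)_16 → 12³ + 1³ + 7³ = 2072
2072 = (8,1,8)_16 → 8³ + 1³ + 8³ = 1025
1025 = (4,0,1)_16 → 4³ + 0³ + 1³ = 65
65 = (4,1)_16 → 4³ + 1³ = 65  — 65 repeats.
That took 7 steps.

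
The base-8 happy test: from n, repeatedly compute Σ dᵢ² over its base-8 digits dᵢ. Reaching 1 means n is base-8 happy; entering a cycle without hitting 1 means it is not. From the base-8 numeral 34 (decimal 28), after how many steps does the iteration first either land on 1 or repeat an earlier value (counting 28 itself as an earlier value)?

4

28 = (3,4)_8 → 3² + 4² = 9 + 16 = 25
25 = (3,1)_8 → 3² + 1² = 9 + 1 = 10
10 = (1,2)_8 → 1² + 2² = 1 + 4 = 5
5 = (5)_8 → 5² = 25  — 25 repeats.
That took 4 steps.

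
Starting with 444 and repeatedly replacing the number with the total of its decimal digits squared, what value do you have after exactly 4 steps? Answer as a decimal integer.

444 → 4² + 4² + 4² = 16 + 16 + 16 = 48
48 → 4² + 8² = 16 + 64 = 80
80 → 8² + 0² = 64 + 0 = 64
64 → 6² + 4² = 36 + 16 = 52

52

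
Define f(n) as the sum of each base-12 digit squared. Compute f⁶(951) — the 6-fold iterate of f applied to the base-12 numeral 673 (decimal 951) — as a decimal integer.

951 = (6,7,3)_12 → 94
94 = (7,10)_12 → 149
149 = (1,0,5)_12 → 26
26 = (2,2)_12 → 8
8 = (8)_12 → 64
64 = (5,4)_12 → 41

41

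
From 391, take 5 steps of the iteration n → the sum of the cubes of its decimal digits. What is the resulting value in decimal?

391 → 3³ + 9³ + 1³ = 757
757 → 7³ + 5³ + 7³ = 811
811 → 8³ + 1³ + 1³ = 514
514 → 5³ + 1³ + 4³ = 190
190 → 1³ + 9³ + 0³ = 730

730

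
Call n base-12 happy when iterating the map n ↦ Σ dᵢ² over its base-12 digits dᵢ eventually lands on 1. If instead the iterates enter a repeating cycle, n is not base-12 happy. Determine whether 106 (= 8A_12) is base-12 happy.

not base-12 happy

106 = (8,10)_12 → 164
164 = (1,1,8)_12 → 66
66 = (5,6)_12 → 61
61 = (5,1)_12 → 26
26 = (2,2)_12 → 8
8 = (8)_12 → 64
64 = (5,4)_12 → 41
41 = (3,5)_12 → 34
34 = (2,10)_12 → 104
104 = (8,8)_12 → 128
128 = (10,8)_12 → 164  — 164 already seen; the sequence cycles without reaching 1.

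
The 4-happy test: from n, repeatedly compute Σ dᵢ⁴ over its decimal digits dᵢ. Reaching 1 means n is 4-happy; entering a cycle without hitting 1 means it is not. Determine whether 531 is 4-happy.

531 → 5⁴ + 3⁴ + 1⁴ = 625 + 81 + 1 = 707
707 → 7⁴ + 0⁴ + 7⁴ = 2401 + 0 + 2401 = 4802
4802 → 4⁴ + 8⁴ + 0⁴ + 2⁴ = 256 + 4096 + 0 + 16 = 4368
4368 → 4⁴ + 3⁴ + 6⁴ + 8⁴ = 256 + 81 + 1296 + 4096 = 5729
5729 → 5⁴ + 7⁴ + 2⁴ + 9⁴ = 625 + 2401 + 16 + 6561 = 9603
9603 → 9⁴ + 6⁴ + 0⁴ + 3⁴ = 6561 + 1296 + 0 + 81 = 7938
7938 → 7⁴ + 9⁴ + 3⁴ + 8⁴ = 2401 + 6561 + 81 + 4096 = 13139
13139 → 1⁴ + 3⁴ + 1⁴ + 3⁴ + 9⁴ = 1 + 81 + 1 + 81 + 6561 = 6725
6725 → 6⁴ + 7⁴ + 2⁴ + 5⁴ = 1296 + 2401 + 16 + 625 = 4338
4338 → 4⁴ + 3⁴ + 3⁴ + 8⁴ = 256 + 81 + 81 + 4096 = 4514
4514 → 4⁴ + 5⁴ + 1⁴ + 4⁴ = 256 + 625 + 1 + 256 = 1138
1138 → 1⁴ + 1⁴ + 3⁴ + 8⁴ = 1 + 1 + 81 + 4096 = 4179
4179 → 4⁴ + 1⁴ + 7⁴ + 9⁴ = 256 + 1 + 2401 + 6561 = 9219
9219 → 9⁴ + 2⁴ + 1⁴ + 9⁴ = 6561 + 16 + 1 + 6561 = 13139  — 13139 already seen; the sequence cycles without reaching 1.

not 4-happy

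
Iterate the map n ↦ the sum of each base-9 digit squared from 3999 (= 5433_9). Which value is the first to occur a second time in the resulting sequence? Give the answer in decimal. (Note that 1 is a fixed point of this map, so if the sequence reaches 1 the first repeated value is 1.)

3999 = (5,4,3,3)_9 → 5² + 4² + 3² + 3² = 25 + 16 + 9 + 9 = 59
59 = (6,5)_9 → 6² + 5² = 36 + 25 = 61
61 = (6,7)_9 → 6² + 7² = 36 + 49 = 85
85 = (1,0,4)_9 → 1² + 0² + 4² = 1 + 0 + 16 = 17
17 = (1,8)_9 → 1² + 8² = 1 + 64 = 65
65 = (7,2)_9 → 7² + 2² = 49 + 4 = 53
53 = (5,8)_9 → 5² + 8² = 25 + 64 = 89
89 = (1,0,8)_9 → 1² + 0² + 8² = 1 + 0 + 64 = 65  — 65 already appeared earlier.

65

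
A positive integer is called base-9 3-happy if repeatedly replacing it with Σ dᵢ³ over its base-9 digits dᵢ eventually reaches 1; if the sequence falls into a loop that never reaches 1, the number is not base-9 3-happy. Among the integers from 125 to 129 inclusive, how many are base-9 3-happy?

1

125: 125 → 577 → 345 → 99 → 9 → 1  (reaches 1)
126: 126 → 126  (repeats 126)
127: 127 → 127  (repeats 127)
128: 128 → 134 → 638 → 1198 → 470 → 476 → 980 → 540 → 432 → 152 → 856 → 128  (repeats 128)
129: 129 → 153 → 513 → 243 → 27 → 27  (repeats 27)
base-9 3-happy: 125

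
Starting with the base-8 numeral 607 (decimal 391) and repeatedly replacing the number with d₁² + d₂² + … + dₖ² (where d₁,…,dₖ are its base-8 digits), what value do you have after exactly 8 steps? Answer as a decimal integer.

5

391 = (6,0,7)_8 → 6² + 0² + 7² = 36 + 0 + 49 = 85
85 = (1,2,5)_8 → 1² + 2² + 5² = 1 + 4 + 25 = 30
30 = (3,6)_8 → 3² + 6² = 9 + 36 = 45
45 = (5,5)_8 → 5² + 5² = 25 + 25 = 50
50 = (6,2)_8 → 6² + 2² = 36 + 4 = 40
40 = (5,0)_8 → 5² + 0² = 25 + 0 = 25
25 = (3,1)_8 → 3² + 1² = 9 + 1 = 10
10 = (1,2)_8 → 1² + 2² = 1 + 4 = 5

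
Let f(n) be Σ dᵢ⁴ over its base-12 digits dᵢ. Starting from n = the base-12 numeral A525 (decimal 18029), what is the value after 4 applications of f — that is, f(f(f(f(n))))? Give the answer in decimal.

18029 = (10,5,2,5)_12 → 10⁴ + 5⁴ + 2⁴ + 5⁴ = 11266
11266 = (6,6,2,10)_12 → 6⁴ + 6⁴ + 2⁴ + 10⁴ = 12608
12608 = (7,3,6,8)_12 → 7⁴ + 3⁴ + 6⁴ + 8⁴ = 7874
7874 = (4,6,8,2)_12 → 4⁴ + 6⁴ + 8⁴ + 2⁴ = 5664

5664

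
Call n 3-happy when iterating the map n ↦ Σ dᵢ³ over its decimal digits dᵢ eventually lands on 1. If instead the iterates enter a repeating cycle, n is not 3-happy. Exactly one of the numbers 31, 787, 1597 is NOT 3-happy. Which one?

31

31: 31 → 28 → 520 → 133 → 55 → 250 → 133  — repeats 133 (not 3-happy)
787: 787 → 1198 → 1243 → 100 → 1  — reaches 1 (3-happy)
1597: 1597 → 1198 → 1243 → 100 → 1  — reaches 1 (3-happy)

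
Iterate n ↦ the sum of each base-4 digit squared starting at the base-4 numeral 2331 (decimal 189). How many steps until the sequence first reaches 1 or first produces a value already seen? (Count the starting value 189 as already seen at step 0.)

7

189 = (2,3,3,1)_4 → 2² + 3² + 3² + 1² = 23
23 = (1,1,3)_4 → 1² + 1² + 3² = 11
11 = (2,3)_4 → 2² + 3² = 13
13 = (3,1)_4 → 3² + 1² = 10
10 = (2,2)_4 → 2² + 2² = 8
8 = (2,0)_4 → 2² + 0² = 4
4 = (1,0)_4 → 1² + 0² = 1  — reached 1.
That took 7 steps.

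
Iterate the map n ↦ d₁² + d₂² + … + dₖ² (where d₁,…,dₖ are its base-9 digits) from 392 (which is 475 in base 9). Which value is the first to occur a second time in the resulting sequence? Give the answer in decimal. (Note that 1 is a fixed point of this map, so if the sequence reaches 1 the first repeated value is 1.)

392 = (4,7,5)_9 → 4² + 7² + 5² = 90
90 = (1,1,0)_9 → 1² + 1² + 0² = 2
2 = (2)_9 → 2² = 4
4 = (4)_9 → 4² = 16
16 = (1,7)_9 → 1² + 7² = 50
50 = (5,5)_9 → 5² + 5² = 50  — 50 already appeared earlier.

50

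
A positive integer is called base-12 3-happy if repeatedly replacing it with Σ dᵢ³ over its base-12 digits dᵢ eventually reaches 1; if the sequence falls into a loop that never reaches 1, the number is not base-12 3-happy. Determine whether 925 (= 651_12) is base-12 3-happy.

925 = (6,5,1)_12 → 6³ + 5³ + 1³ = 342
342 = (2,4,6)_12 → 2³ + 4³ + 6³ = 288
288 = (2,0,0)_12 → 2³ + 0³ + 0³ = 8
8 = (8)_12 → 8³ = 512
512 = (3,6,8)_12 → 3³ + 6³ + 8³ = 755
755 = (5,2,11)_12 → 5³ + 2³ + 11³ = 1464
1464 = (10,2,0)_12 → 10³ + 2³ + 0³ = 1008
1008 = (7,0,0)_12 → 7³ + 0³ + 0³ = 343
343 = (2,4,7)_12 → 2³ + 4³ + 7³ = 415
415 = (2,10,7)_12 → 2³ + 10³ + 7³ = 1351
1351 = (9,4,7)_12 → 9³ + 4³ + 7³ = 1136
1136 = (7,10,8)_12 → 7³ + 10³ + 8³ = 1855
1855 = (1,0,10,7)_12 → 1³ + 0³ + 10³ + 7³ = 1344
1344 = (9,4,0)_12 → 9³ + 4³ + 0³ = 793
793 = (5,6,1)_12 → 5³ + 6³ + 1³ = 342  — 342 already seen; the sequence cycles without reaching 1.

not base-12 3-happy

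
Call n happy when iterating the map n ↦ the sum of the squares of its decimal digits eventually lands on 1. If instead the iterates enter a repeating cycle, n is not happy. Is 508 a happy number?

not happy

508 → 89
89 → 145
145 → 42
42 → 20
20 → 4
4 → 16
16 → 37
37 → 58
58 → 89  — 89 already seen; the sequence cycles without reaching 1.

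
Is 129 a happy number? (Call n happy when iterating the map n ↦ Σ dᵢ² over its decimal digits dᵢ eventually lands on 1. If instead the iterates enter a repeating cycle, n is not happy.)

happy

129 → 1² + 2² + 9² = 86
86 → 8² + 6² = 100
100 → 1² + 0² + 0² = 1  — reached 1.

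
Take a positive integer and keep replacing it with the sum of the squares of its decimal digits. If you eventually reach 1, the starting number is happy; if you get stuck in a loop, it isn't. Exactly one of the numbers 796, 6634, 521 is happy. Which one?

796: 796 → 166 → 73 → 58 → 89 → 145 → 42 → 20 → 4 → 16 → 37 → 58  — repeats 58 (not happy)
6634: 6634 → 97 → 130 → 10 → 1  — reaches 1 (happy)
521: 521 → 30 → 9 → 81 → 65 → 61 → 37 → 58 → 89 → 145 → 42 → 20 → 4 → 16 → 37  — repeats 37 (not happy)

6634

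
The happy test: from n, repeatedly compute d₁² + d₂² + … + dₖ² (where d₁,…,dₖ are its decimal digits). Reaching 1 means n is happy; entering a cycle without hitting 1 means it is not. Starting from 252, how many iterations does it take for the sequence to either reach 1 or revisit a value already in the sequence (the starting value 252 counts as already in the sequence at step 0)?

13

252 → 2² + 5² + 2² = 33
33 → 3² + 3² = 18
18 → 1² + 8² = 65
65 → 6² + 5² = 61
61 → 6² + 1² = 37
37 → 3² + 7² = 58
58 → 5² + 8² = 89
89 → 8² + 9² = 145
145 → 1² + 4² + 5² = 42
42 → 4² + 2² = 20
20 → 2² + 0² = 4
4 → 4² = 16
16 → 1² + 6² = 37  — 37 repeats.
That took 13 steps.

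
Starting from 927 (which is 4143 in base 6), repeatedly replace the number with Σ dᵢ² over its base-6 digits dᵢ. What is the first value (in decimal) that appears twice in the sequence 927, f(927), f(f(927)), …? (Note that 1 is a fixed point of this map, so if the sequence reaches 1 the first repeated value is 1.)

20

927 = (4,1,4,3)_6 → 4² + 1² + 4² + 3² = 42
42 = (1,1,0)_6 → 1² + 1² + 0² = 2
2 = (2)_6 → 2² = 4
4 = (4)_6 → 4² = 16
16 = (2,4)_6 → 2² + 4² = 20
20 = (3,2)_6 → 3² + 2² = 13
13 = (2,1)_6 → 2² + 1² = 5
5 = (5)_6 → 5² = 25
25 = (4,1)_6 → 4² + 1² = 17
17 = (2,5)_6 → 2² + 5² = 29
29 = (4,5)_6 → 4² + 5² = 41
41 = (1,0,5)_6 → 1² + 0² + 5² = 26
26 = (4,2)_6 → 4² + 2² = 20  — 20 already appeared earlier.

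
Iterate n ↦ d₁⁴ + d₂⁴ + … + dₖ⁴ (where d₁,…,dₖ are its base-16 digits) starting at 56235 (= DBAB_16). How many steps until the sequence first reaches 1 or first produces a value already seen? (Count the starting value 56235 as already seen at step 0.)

56235 = (13,11,10,11)_16 → 13⁴ + 11⁴ + 10⁴ + 11⁴ = 28561 + 14641 + 10000 + 14641 = 67843
67843 = (1,0,9,0,3)_16 → 1⁴ + 0⁴ + 9⁴ + 0⁴ + 3⁴ = 1 + 0 + 6561 + 0 + 81 = 6643
6643 = (1,9,15,3)_16 → 1⁴ + 9⁴ + 15⁴ + 3⁴ = 1 + 6561 + 50625 + 81 = 57268
57268 = (13,15,11,4)_16 → 13⁴ + 15⁴ + 11⁴ + 4⁴ = 28561 + 50625 + 14641 + 256 = 94083
94083 = (1,6,15,8,3)_16 → 1⁴ + 6⁴ + 15⁴ + 8⁴ + 3⁴ = 1 + 1296 + 50625 + 4096 + 81 = 56099
56099 = (13,11,2,3)_16 → 13⁴ + 11⁴ + 2⁴ + 3⁴ = 28561 + 14641 + 16 + 81 = 43299
43299 = (10,9,2,3)_16 → 10⁴ + 9⁴ + 2⁴ + 3⁴ = 10000 + 6561 + 16 + 81 = 16658
16658 = (4,1,1,2)_16 → 4⁴ + 1⁴ + 1⁴ + 2⁴ = 256 + 1 + 1 + 16 = 274
274 = (1,1,2)_16 → 1⁴ + 1⁴ + 2⁴ = 1 + 1 + 16 = 18
18 = (1,2)_16 → 1⁴ + 2⁴ = 1 + 16 = 17
17 = (1,1)_16 → 1⁴ + 1⁴ = 1 + 1 = 2
2 = (2)_16 → 2⁴ = 16
16 = (1,0)_16 → 1⁴ + 0⁴ = 1 + 0 = 1  — reached 1.
That took 13 steps.

13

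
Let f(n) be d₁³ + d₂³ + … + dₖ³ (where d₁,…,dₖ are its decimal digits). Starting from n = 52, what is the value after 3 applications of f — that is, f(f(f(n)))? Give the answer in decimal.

250

52 → 5³ + 2³ = 133
133 → 1³ + 3³ + 3³ = 55
55 → 5³ + 5³ = 250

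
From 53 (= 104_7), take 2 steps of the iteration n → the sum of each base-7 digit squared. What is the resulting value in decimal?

13

53 = (1,0,4)_7 → 17
17 = (2,3)_7 → 13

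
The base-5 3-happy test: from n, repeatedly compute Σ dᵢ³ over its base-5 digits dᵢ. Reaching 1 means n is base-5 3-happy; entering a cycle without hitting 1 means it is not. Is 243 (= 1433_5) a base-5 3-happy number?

not base-5 3-happy

243 = (1,4,3,3)_5 → 1³ + 4³ + 3³ + 3³ = 119
119 = (4,3,4)_5 → 4³ + 3³ + 4³ = 155
155 = (1,1,1,0)_5 → 1³ + 1³ + 1³ + 0³ = 3
3 = (3)_5 → 3³ = 27
27 = (1,0,2)_5 → 1³ + 0³ + 2³ = 9
9 = (1,4)_5 → 1³ + 4³ = 65
65 = (2,3,0)_5 → 2³ + 3³ + 0³ = 35
35 = (1,2,0)_5 → 1³ + 2³ + 0³ = 9  — 9 already seen; the sequence cycles without reaching 1.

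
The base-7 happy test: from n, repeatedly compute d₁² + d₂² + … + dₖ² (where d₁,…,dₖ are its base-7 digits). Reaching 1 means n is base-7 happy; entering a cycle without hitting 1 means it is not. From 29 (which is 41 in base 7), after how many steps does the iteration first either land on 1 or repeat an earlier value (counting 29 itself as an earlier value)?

29 = (4,1)_7 → 4² + 1² = 16 + 1 = 17
17 = (2,3)_7 → 2² + 3² = 4 + 9 = 13
13 = (1,6)_7 → 1² + 6² = 1 + 36 = 37
37 = (5,2)_7 → 5² + 2² = 25 + 4 = 29  — 29 repeats.
That took 4 steps.

4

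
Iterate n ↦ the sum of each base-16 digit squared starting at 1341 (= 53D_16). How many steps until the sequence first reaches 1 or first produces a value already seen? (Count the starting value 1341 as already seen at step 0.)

14

1341 = (5,3,13)_16 → 5² + 3² + 13² = 25 + 9 + 169 = 203
203 = (12,11)_16 → 12² + 11² = 144 + 121 = 265
265 = (1,0,9)_16 → 1² + 0² + 9² = 1 + 0 + 81 = 82
82 = (5,2)_16 → 5² + 2² = 25 + 4 = 29
29 = (1,13)_16 → 1² + 13² = 1 + 169 = 170
170 = (10,10)_16 → 10² + 10² = 100 + 100 = 200
200 = (12,8)_16 → 12² + 8² = 144 + 64 = 208
208 = (13,0)_16 → 13² + 0² = 169 + 0 = 169
169 = (10,9)_16 → 10² + 9² = 100 + 81 = 181
181 = (11,5)_16 → 11² + 5² = 121 + 25 = 146
146 = (9,2)_16 → 9² + 2² = 81 + 4 = 85
85 = (5,5)_16 → 5² + 5² = 25 + 25 = 50
50 = (3,2)_16 → 3² + 2² = 9 + 4 = 13
13 = (13)_16 → 13² = 169  — 169 repeats.
That took 14 steps.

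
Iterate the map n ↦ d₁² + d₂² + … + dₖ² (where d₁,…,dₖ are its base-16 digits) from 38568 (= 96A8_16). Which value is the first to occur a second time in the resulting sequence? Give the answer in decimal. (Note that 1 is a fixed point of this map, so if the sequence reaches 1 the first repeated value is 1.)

1

38568 = (9,6,10,8)_16 → 9² + 6² + 10² + 8² = 281
281 = (1,1,9)_16 → 1² + 1² + 9² = 83
83 = (5,3)_16 → 5² + 3² = 34
34 = (2,2)_16 → 2² + 2² = 8
8 = (8)_16 → 8² = 64
64 = (4,0)_16 → 4² + 0² = 16
16 = (1,0)_16 → 1² + 0² = 1  — reached the fixed point 1.
1 → 1, so 1 is the first repeated value.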